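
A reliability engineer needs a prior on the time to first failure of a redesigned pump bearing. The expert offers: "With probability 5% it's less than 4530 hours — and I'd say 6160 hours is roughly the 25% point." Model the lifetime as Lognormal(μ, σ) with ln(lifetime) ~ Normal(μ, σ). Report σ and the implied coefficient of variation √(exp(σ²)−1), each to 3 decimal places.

If T ~ Lognormal(μ,σ) then ln T ~ Normal(μ,σ), so the p-quantile of ln T is μ + z_p·σ.
ln(4530) = 8.418 and ln(6160) = 8.726; z_{0.05} = -1.645, z_{0.25} = -0.6745.
σ = (8.726 − 8.418)/(-0.6745 − (-1.645)) = 0.317.
μ = 8.418 − (-1.645)·0.317 = 8.939.
CV = √(exp(σ²)−1) = √(exp(0.1003)−1) = 0.325.

σ ≈ 0.317, CV ≈ 0.325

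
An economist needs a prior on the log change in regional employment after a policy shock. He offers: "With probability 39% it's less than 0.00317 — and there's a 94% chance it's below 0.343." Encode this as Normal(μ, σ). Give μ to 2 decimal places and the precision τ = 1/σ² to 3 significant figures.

The p-quantile of Normal(μ,σ) is μ + z_p·σ, with z_{0.39} = -0.2793 and z_{0.94} = 1.555.
Eliminate σ: μ = (z₂·x₁ − z₁·x₂)/(z₂ − z₁) = (1.555·0.00317 − (-0.2793)·0.343)/1.834 = 0.05.
Then σ = (x₂ − x₁)/(z₂ − z₁) = (0.343 − 0.00317)/1.834 = 0.19.
Precision τ = 1/σ² = 1/0.1853² = 29.1.

μ = 0.05, τ = 29.1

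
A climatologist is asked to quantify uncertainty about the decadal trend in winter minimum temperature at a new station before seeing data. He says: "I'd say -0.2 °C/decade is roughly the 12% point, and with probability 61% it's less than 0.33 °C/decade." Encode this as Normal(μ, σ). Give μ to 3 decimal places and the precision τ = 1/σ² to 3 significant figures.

For Normal(μ,σ), the p-quantile is μ + z_p·σ. Here z_{0.12} = -1.175, z_{0.61} = 0.2793.
So -0.2 = μ − 1.175σ and 0.33 = μ + 0.2793σ.
Subtracting: σ = (0.33 − -0.2)/(0.2793 − (-1.175)) = 0.364.
Then μ = -0.2 − (-1.175)·0.364 = 0.228.
Precision τ = 1/σ² = 1/0.3644² = 7.53.

μ = 0.228, τ = 7.53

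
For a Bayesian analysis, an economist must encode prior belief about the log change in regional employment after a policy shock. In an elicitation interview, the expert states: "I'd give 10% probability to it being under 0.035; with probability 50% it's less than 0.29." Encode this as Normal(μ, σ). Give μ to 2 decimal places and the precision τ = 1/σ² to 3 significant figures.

For Normal(μ,σ), the p-quantile is μ + z_p·σ. Here z_{0.1} = -1.282, z_{0.5} = 0.
So 0.035 = μ − 1.282σ and 0.29 = μ + 0σ.
Subtracting: σ = (0.29 − 0.035)/(0 − (-1.282)) = 0.20.
Then μ = 0.035 − (-1.282)·0.20 = 0.29.
Precision τ = 1/σ² = 1/0.199² = 25.3.

μ = 0.29, τ = 25.3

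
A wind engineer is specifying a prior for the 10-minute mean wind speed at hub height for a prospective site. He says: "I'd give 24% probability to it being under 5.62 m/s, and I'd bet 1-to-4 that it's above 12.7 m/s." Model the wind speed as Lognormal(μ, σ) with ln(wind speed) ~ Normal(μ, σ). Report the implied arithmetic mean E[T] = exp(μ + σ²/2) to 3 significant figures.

If T ~ Lognormal(μ,σ) then ln T ~ Normal(μ,σ), so the p-quantile of ln T is μ + z_p·σ.
ln(5.62) = 1.726 and ln(12.7) = 2.542; z_{0.24} = -0.7063, z_{0.8} = 0.8416.
σ = (2.542 − 1.726)/(0.8416 − (-0.7063)) = 0.527.
μ = 1.726 − (-0.7063)·0.527 = 2.098.
E[T] = exp(μ + σ²/2) = exp(2.098 + 0.1387) = 9.37 m/s.

E[T] ≈ 9.37 m/s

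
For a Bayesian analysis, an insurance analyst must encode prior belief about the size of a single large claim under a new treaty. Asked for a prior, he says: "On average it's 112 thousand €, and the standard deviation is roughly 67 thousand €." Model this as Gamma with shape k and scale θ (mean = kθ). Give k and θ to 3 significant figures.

For Gamma(k, scale θ): mean = kθ, variance = kθ², so CV = 1/√k.
CV = SD/mean = 67/112 = 0.5982, hence k = 1/CV² = 2.79.
Then θ = mean/k = 112/2.79 = 40.1.

k ≈ 2.79, θ ≈ 40.1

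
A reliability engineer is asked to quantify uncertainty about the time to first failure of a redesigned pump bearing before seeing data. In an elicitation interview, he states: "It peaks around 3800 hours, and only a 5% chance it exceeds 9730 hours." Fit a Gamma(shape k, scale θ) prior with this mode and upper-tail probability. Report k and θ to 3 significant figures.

Gamma(k,θ) with k>1 has mode (k−1)θ, so θ = 3800/(k−1).
Need P(X < 9730) = 0.95 with θ tied to k this way. Start at k = 2, θ = 3800: P(X<9730) ≈ 0.725.
Too low — raise k to concentrate. Iterating converges to k ≈ 4.06.
Then θ = 3800/(4.06−1) ≈ 1240.

k ≈ 4.06, θ ≈ 1240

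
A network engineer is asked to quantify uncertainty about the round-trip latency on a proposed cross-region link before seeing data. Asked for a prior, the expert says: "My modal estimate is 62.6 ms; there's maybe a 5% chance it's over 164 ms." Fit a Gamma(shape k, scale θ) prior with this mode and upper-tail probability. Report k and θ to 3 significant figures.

k ≈ 3.91, θ ≈ 21.5

Gamma(k,θ) with k>1 has mode (k−1)θ, so θ = 62.6/(k−1).
Need P(X < 164) = 0.95 with θ tied to k this way. Start at k = 2, θ = 62.6: P(X<164) ≈ 0.736.
Too low — raise k to concentrate. Iterating converges to k ≈ 3.91.
Then θ = 62.6/(3.91−1) ≈ 21.5.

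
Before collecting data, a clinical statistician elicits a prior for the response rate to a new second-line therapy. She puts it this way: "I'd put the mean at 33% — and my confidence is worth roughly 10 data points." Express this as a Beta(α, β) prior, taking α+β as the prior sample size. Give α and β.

α = 3.3, β = 6.7

Under the effective-sample-size interpretation, Beta(α, β) has prior mean α/(α+β) and prior sample size α+β.
So α+β = 10 and α/(α+β) = 0.33, giving α = 0.33·10 = 3.3 and β = 10 − 3.3 = 6.7.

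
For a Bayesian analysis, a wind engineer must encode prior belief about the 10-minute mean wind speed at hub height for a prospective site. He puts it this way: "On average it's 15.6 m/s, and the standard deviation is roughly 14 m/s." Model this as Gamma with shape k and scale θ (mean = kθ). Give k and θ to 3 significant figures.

k ≈ 1.24, θ ≈ 12.6

For Gamma(k, scale θ): mean = kθ, variance = kθ², so CV = 1/√k.
CV = SD/mean = 14/15.6 = 0.8974, hence k = 1/CV² = 1.24.
Then θ = mean/k = 15.6/1.24 = 12.6.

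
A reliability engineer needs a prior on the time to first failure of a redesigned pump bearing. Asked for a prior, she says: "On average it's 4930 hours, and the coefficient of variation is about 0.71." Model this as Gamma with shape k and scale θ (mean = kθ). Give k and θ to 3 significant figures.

k ≈ 1.98, θ ≈ 2490

For Gamma(k, scale θ): mean = kθ, variance = kθ², so CV = 1/√k.
CV = 0.71, hence k = 1/CV² = 1.98.
Then θ = mean/k = 4930/1.98 = 2490.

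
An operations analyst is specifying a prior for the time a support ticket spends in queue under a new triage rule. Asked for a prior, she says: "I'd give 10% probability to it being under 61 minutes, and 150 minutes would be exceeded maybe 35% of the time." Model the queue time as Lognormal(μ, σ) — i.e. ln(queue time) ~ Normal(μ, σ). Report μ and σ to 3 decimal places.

If T ~ Lognormal(μ,σ) then ln T ~ Normal(μ,σ), so the p-quantile of ln T is μ + z_p·σ.
ln(61) = 4.111 and ln(150) = 5.011; z_{0.1} = -1.282, z_{0.65} = 0.3853.
σ = (5.011 − 4.111)/(0.3853 − (-1.282)) = 0.540.
μ = 4.111 − (-1.282)·0.540 = 4.803.

μ ≈ 4.803, σ ≈ 0.540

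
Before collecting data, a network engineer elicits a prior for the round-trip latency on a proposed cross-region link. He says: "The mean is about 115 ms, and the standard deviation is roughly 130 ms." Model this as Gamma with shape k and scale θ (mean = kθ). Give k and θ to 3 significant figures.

k ≈ 0.783, θ ≈ 147

For Gamma(k, scale θ): mean = kθ, variance = kθ², so CV = 1/√k.
CV = SD/mean = 130/115 = 1.13, hence k = 1/CV² = 0.783.
Then θ = mean/k = 115/0.783 = 147.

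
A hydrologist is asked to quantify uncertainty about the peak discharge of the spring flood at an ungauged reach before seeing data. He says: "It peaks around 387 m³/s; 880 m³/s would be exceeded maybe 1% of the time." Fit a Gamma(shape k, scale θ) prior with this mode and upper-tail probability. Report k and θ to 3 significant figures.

Gamma(k,θ) with k>1 has mode (k−1)θ, so θ = 387/(k−1).
Need P(X < 880) = 0.99 with θ tied to k this way. Start at k = 2, θ = 387: P(X<880) ≈ 0.663.
Too low — raise k to concentrate. Iterating converges to k ≈ 8.1.
Then θ = 387/(8.1−1) ≈ 54.5.

k ≈ 8.1, θ ≈ 54.5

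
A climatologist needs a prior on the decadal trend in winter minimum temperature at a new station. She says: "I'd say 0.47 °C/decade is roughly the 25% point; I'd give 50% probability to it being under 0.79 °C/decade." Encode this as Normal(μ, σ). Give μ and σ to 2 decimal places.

μ = 0.79, σ = 0.47

The p-quantile of Normal(μ,σ) is μ + z_p·σ, with z_{0.25} = -0.6745 and z_{0.5} = 0.
Eliminate σ: μ = (z₂·x₁ − z₁·x₂)/(z₂ − z₁) = (0·0.47 − (-0.6745)·0.79)/0.6745 = 0.79.
Then σ = (x₂ − x₁)/(z₂ − z₁) = (0.79 − 0.47)/0.6745 = 0.47.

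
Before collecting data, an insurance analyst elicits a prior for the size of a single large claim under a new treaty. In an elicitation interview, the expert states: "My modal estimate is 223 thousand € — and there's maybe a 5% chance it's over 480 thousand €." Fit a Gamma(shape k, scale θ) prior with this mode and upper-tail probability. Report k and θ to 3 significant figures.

Gamma(k,θ) with k>1 has mode (k−1)θ, so θ = 223/(k−1).
Need P(X < 480) = 0.95 with θ tied to k this way. Start at k = 2, θ = 223: P(X<480) ≈ 0.634.
Too low — raise k to concentrate. Iterating converges to k ≈ 5.69.
Then θ = 223/(5.69−1) ≈ 47.5.

k ≈ 5.69, θ ≈ 47.5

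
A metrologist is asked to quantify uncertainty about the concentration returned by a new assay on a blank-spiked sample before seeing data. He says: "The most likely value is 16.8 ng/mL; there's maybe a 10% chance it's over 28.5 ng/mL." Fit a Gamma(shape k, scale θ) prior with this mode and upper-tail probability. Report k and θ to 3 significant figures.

k ≈ 7.78, θ ≈ 2.48

Gamma(k,θ) with k>1 has mode (k−1)θ, so θ = 16.8/(k−1).
Need P(X < 28.5) = 0.9 with θ tied to k this way. Start at k = 2, θ = 16.8: P(X<28.5) ≈ 0.506.
Too low — raise k to concentrate. Iterating converges to k ≈ 7.78.
Then θ = 16.8/(7.78−1) ≈ 2.48.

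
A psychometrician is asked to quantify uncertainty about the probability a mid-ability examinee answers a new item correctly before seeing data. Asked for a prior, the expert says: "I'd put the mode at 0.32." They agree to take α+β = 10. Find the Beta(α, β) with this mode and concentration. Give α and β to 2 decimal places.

α = 3.56, β = 6.44

For α,β > 1 the Beta mode is (α−1)/(α+β−2). With α+β = 10, the mode is (α−1)/8.
Set (α−1)/8 = 0.32 → α = 1 + 0.32·8 = 3.56.
β = 10 − α = 6.44.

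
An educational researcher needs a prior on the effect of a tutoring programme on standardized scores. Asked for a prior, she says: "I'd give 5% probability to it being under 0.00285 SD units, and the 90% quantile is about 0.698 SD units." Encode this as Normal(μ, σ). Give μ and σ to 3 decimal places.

The p-quantile of Normal(μ,σ) is μ + z_p·σ, with z_{0.05} = -1.645 and z_{0.9} = 1.282.
Eliminate σ: μ = (z₂·x₁ − z₁·x₂)/(z₂ − z₁) = (1.282·0.00285 − (-1.645)·0.698)/2.926 = 0.394.
Then σ = (x₂ − x₁)/(z₂ − z₁) = (0.698 − 0.00285)/2.926 = 0.238.

μ = 0.394, σ = 0.238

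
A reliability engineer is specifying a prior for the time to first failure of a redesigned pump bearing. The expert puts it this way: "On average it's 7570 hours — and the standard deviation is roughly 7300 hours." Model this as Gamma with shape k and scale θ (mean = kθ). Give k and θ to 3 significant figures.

k ≈ 1.08, θ ≈ 7040

For Gamma(k, scale θ): mean = kθ, variance = kθ², so CV = 1/√k.
CV = SD/mean = 7300/7570 = 0.9643, hence k = 1/CV² = 1.08.
Then θ = mean/k = 7570/1.08 = 7040.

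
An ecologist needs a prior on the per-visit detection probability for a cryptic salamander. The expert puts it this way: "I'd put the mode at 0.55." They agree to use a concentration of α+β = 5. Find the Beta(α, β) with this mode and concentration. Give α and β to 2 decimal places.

For α,β > 1 the Beta mode is (α−1)/(α+β−2). With α+β = 5, the mode is (α−1)/3.
Set (α−1)/3 = 0.55 → α = 1 + 0.55·3 = 2.65.
β = 5 − α = 2.35.

α = 2.65, β = 2.35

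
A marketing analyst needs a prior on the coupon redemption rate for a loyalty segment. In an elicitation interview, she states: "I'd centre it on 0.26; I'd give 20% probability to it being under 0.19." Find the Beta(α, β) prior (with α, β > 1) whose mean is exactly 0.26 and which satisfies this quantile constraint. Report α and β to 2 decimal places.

With mean 0.26 fixed, write α = 0.26s, β = 0.74s where s = α+β.
Need P(θ < 0.19) = 0.2 under Beta(0.26s, 0.74s). Normal approximation: (q−m)/√(m(1−m)/s) ≈ z_{0.2} = -0.842, so s ≈ 0.26·0.74·(-0.842)²/(0.19−0.26)² = 27.8.
At s = 27.8: P(θ<0.19) ≈ 0.205. Adjusting to match 0.2 gives s ≈ 28.78.
So α = 0.26·28.78 ≈ 7.48, β = 0.74·28.78 ≈ 21.30.

α ≈ 7.48, β ≈ 21.30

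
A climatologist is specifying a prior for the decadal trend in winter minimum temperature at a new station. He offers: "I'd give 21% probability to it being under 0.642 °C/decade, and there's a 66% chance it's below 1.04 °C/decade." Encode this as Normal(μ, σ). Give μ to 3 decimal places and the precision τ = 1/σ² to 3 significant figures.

μ = 0.905, τ = 9.38

For Normal(μ,σ), the p-quantile is μ + z_p·σ. Here z_{0.21} = -0.8064, z_{0.66} = 0.4125.
So 0.642 = μ − 0.8064σ and 1.04 = μ + 0.4125σ.
Subtracting: σ = (1.04 − 0.642)/(0.4125 − (-0.8064)) = 0.327.
Then μ = 0.642 − (-0.8064)·0.327 = 0.905.
Precision τ = 1/σ² = 1/0.3265² = 9.38.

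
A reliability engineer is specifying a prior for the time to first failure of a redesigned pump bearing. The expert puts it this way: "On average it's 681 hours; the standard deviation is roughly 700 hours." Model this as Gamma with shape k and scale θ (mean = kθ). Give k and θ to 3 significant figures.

k ≈ 0.946, θ ≈ 720

For Gamma(k, scale θ): mean = kθ, variance = kθ², so CV = 1/√k.
CV = SD/mean = 700/681 = 1.028, hence k = 1/CV² = 0.946.
Then θ = mean/k = 681/0.946 = 720.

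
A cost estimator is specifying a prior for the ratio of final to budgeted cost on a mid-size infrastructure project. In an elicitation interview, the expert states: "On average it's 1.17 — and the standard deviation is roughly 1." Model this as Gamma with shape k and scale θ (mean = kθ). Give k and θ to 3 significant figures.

k ≈ 1.37, θ ≈ 0.855

For Gamma(k, scale θ): mean = kθ, variance = kθ², so CV = 1/√k.
CV = SD/mean = 1/1.17 = 0.8547, hence k = 1/CV² = 1.37.
Then θ = mean/k = 1.17/1.37 = 0.855.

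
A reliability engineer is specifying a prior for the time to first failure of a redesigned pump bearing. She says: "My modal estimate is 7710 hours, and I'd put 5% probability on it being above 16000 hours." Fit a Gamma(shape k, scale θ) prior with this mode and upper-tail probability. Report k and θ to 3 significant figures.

Gamma(k,θ) with k>1 has mode (k−1)θ, so θ = 7710/(k−1).
Need P(X < 16000) = 0.95 with θ tied to k this way. Start at k = 2, θ = 7710: P(X<16000) ≈ 0.614.
Too low — raise k to concentrate. Iterating converges to k ≈ 6.19.
Then θ = 7710/(6.19−1) ≈ 1490.

k ≈ 6.19, θ ≈ 1490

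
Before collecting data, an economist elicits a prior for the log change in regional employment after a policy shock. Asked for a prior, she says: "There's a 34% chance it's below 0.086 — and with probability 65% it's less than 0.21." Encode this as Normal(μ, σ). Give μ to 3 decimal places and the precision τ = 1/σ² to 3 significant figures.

μ = 0.150, τ = 41.4

For Normal(μ,σ), the p-quantile is μ + z_p·σ. Here z_{0.34} = -0.4125, z_{0.65} = 0.3853.
So 0.086 = μ − 0.4125σ and 0.21 = μ + 0.3853σ.
Subtracting: σ = (0.21 − 0.086)/(0.3853 − (-0.4125)) = 0.155.
Then μ = 0.086 − (-0.4125)·0.155 = 0.150.
Precision τ = 1/σ² = 1/0.1554² = 41.4.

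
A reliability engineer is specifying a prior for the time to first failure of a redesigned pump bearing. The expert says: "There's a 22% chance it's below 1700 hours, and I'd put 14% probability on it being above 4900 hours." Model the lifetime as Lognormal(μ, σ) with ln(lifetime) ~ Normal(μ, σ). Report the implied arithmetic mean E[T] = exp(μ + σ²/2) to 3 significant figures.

E[T] ≈ 3110 hours

If T ~ Lognormal(μ,σ) then ln T ~ Normal(μ,σ), so the p-quantile of ln T is μ + z_p·σ.
ln(1700) = 7.438 and ln(4900) = 8.497; z_{0.22} = -0.7722, z_{0.86} = 1.08.
σ = (8.497 − 7.438)/(1.08 − (-0.7722)) = 0.571.
μ = 7.438 − (-0.7722)·0.571 = 7.880.
E[T] = exp(μ + σ²/2) = exp(7.880 + 0.1633) = 3110 hours.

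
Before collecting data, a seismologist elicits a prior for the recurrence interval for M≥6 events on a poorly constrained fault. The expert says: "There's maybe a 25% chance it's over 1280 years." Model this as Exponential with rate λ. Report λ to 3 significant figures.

P(T > 1280.0) = e^(−λ·1280.0) = 0.25, so λ = −ln(0.25)/1280.0 = 0.00108.

λ ≈ 0.00108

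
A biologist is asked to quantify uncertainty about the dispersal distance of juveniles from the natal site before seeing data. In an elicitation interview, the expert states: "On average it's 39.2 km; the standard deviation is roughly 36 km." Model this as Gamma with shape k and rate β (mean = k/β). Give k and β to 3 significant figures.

For Gamma(k, rate β): mean = k/β, variance = k/β², so CV = 1/√k.
CV = SD/mean = 36/39.2 = 0.9184, hence k = 1/CV² = 1.19.
Then β = k/mean = 1.19/39.2 = 0.0302.

k ≈ 1.19, β ≈ 0.0302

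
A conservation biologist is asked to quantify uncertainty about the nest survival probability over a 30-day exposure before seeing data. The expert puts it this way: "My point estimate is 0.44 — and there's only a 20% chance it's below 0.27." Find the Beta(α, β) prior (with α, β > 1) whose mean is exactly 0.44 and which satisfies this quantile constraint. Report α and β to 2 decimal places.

With mean 0.44 fixed, write α = 0.44s, β = 0.56s where s = α+β.
Need P(θ < 0.27) = 0.2 under Beta(0.44s, 0.56s). Normal approximation: (q−m)/√(m(1−m)/s) ≈ z_{0.2} = -0.842, so s ≈ 0.44·0.56·(-0.842)²/(0.27−0.44)² = 6.0.
At s = 6.0: P(θ<0.27) ≈ 0.204. Adjusting to match 0.2 gives s ≈ 6.23.
So α = 0.44·6.23 ≈ 2.74, β = 0.56·6.23 ≈ 3.49.

α ≈ 2.74, β ≈ 3.49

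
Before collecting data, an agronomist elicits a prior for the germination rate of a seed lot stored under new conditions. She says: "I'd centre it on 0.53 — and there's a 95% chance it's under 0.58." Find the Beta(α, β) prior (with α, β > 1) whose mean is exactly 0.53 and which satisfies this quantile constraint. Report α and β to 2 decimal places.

α ≈ 141.69, β ≈ 125.65

With mean 0.53 fixed, write α = 0.53s, β = 0.47s where s = α+β.
Need P(θ < 0.58) = 0.95 under Beta(0.53s, 0.47s). Normal approximation: (q−m)/√(m(1−m)/s) ≈ z_{0.95} = 1.64, so s ≈ 0.53·0.47·(1.64)²/(0.58−0.53)² = 269.6.
At s = 269.6: P(θ<0.58) ≈ 0.951. Adjusting to match 0.95 gives s ≈ 267.35.
So α = 0.53·267.35 ≈ 141.69, β = 0.47·267.35 ≈ 125.65.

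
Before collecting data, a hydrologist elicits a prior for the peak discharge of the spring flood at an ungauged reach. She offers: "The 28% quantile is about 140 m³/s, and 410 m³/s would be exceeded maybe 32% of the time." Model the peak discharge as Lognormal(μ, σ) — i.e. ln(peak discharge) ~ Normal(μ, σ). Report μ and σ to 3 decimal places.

If T ~ Lognormal(μ,σ) then ln T ~ Normal(μ,σ), so the p-quantile of ln T is μ + z_p·σ.
ln(140) = 4.942 and ln(410) = 6.016; z_{0.28} = -0.5828, z_{0.68} = 0.4677.
σ = (6.016 − 4.942)/(0.4677 − (-0.5828)) = 1.023.
μ = 4.942 − (-0.5828)·1.023 = 5.538.

μ ≈ 5.538, σ ≈ 1.023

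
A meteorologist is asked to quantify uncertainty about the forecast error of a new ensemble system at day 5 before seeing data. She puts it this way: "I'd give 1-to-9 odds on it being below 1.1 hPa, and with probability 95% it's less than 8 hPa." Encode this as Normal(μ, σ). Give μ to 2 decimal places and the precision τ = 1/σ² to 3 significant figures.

The p-quantile of Normal(μ,σ) is μ + z_p·σ, with z_{0.1} = -1.282 and z_{0.95} = 1.645.
Eliminate σ: μ = (z₂·x₁ − z₁·x₂)/(z₂ − z₁) = (1.645·1.1 − (-1.282)·8)/2.926 = 4.12.
Then σ = (x₂ − x₁)/(z₂ − z₁) = (8 − 1.1)/2.926 = 2.36.
Precision τ = 1/σ² = 1/2.358² = 0.18.

μ = 4.12, τ = 0.18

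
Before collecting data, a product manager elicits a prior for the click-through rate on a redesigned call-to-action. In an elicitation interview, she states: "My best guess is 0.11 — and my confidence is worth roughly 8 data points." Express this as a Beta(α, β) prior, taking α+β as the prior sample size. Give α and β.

Under the effective-sample-size interpretation, Beta(α, β) has prior mean α/(α+β) and prior sample size α+β.
So α+β = 8 and α/(α+β) = 0.11, giving α = 0.11·8 = 0.88 and β = 8 − 0.88 = 7.12.

α = 0.88, β = 7.12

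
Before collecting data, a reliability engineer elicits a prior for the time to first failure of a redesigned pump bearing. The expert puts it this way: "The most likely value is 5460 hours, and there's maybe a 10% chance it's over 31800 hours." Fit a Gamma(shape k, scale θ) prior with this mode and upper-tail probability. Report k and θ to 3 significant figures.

Gamma(k,θ) with k>1 has mode (k−1)θ, so θ = 5460/(k−1).
Need P(X < 31800) = 0.9 with θ tied to k this way. Start at k = 2, θ = 5460: P(X<31800) ≈ 0.980.
Too high — lower k to spread out. Iterating converges to k ≈ 1.55.
Then θ = 5460/(1.55−1) ≈ 9920.

k ≈ 1.55, θ ≈ 9920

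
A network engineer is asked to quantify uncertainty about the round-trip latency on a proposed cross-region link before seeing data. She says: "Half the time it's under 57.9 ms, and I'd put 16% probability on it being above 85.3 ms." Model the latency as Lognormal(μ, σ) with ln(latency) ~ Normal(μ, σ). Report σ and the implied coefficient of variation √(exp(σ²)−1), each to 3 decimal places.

If T ~ Lognormal(μ,σ) then ln T ~ Normal(μ,σ), so the p-quantile of ln T is μ + z_p·σ.
ln(57.9) = 4.059 and ln(85.3) = 4.446; z_{0.5} = 0, z_{0.84} = 0.9945.
σ = (4.446 − 4.059)/(0.9945 − (0)) = 0.390.
μ = 4.059 − (0)·0.390 = 4.059.
CV = √(exp(σ²)−1) = √(exp(0.1518)−1) = 0.405.

σ ≈ 0.390, CV ≈ 0.405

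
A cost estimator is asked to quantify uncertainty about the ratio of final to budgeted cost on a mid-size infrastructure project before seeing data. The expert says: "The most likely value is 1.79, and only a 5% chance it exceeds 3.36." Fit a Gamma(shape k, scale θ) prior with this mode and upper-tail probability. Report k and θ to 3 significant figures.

Gamma(k,θ) with k>1 has mode (k−1)θ, so θ = 1.79/(k−1).
Need P(X < 3.36) = 0.95 with θ tied to k this way. Start at k = 2, θ = 1.79: P(X<3.36) ≈ 0.560.
Too low — raise k to concentrate. Iterating converges to k ≈ 8.01.
Then θ = 1.79/(8.01−1) ≈ 0.255.

k ≈ 8.01, θ ≈ 0.255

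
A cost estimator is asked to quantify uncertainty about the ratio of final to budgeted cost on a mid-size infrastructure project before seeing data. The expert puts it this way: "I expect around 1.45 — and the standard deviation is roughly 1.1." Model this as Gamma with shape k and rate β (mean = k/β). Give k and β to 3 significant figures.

For Gamma(k, rate β): mean = k/β, variance = k/β², so CV = 1/√k.
CV = SD/mean = 1.1/1.45 = 0.7586, hence k = 1/CV² = 1.74.
Then β = k/mean = 1.74/1.45 = 1.2.

k ≈ 1.74, β ≈ 1.2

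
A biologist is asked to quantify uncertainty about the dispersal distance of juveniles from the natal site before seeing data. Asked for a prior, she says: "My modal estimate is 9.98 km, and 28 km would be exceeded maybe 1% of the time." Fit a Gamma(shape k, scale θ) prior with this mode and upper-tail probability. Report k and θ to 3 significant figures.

Gamma(k,θ) with k>1 has mode (k−1)θ, so θ = 9.98/(k−1).
Need P(X < 28) = 0.99 with θ tied to k this way. Start at k = 2, θ = 9.98: P(X<28) ≈ 0.770.
Too low — raise k to concentrate. Iterating converges to k ≈ 5.3.
Then θ = 9.98/(5.3−1) ≈ 2.32.

k ≈ 5.3, θ ≈ 2.32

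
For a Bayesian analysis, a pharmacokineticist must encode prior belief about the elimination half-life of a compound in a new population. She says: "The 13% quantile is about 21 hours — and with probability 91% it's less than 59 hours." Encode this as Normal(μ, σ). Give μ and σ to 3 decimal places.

For Normal(μ,σ), the p-quantile is μ + z_p·σ. Here z_{0.13} = -1.126, z_{0.91} = 1.341.
So 21 = μ − 1.126σ and 59 = μ + 1.341σ.
Subtracting: σ = (59 − 21)/(1.341 − (-1.126)) = 15.402.
Then μ = 21 − (-1.126)·15.402 = 38.349.

μ = 38.349, σ = 15.402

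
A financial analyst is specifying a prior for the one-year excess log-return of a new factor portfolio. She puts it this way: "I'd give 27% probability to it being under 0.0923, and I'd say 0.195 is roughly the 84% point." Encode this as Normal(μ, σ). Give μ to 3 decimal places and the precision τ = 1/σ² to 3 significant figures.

μ = 0.131, τ = 245

For Normal(μ,σ), the p-quantile is μ + z_p·σ. Here z_{0.27} = -0.6128, z_{0.84} = 0.9945.
So 0.0923 = μ − 0.6128σ and 0.195 = μ + 0.9945σ.
Subtracting: σ = (0.195 − 0.0923)/(0.9945 − (-0.6128)) = 0.064.
Then μ = 0.0923 − (-0.6128)·0.064 = 0.131.
Precision τ = 1/σ² = 1/0.0639² = 245.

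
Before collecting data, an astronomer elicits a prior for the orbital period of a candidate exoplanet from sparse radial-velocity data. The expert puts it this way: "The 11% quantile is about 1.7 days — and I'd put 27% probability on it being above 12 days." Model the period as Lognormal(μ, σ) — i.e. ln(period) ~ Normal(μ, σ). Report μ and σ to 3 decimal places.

If T ~ Lognormal(μ,σ) then ln T ~ Normal(μ,σ), so the p-quantile of ln T is μ + z_p·σ.
ln(1.7) = 0.5306 and ln(12) = 2.485; z_{0.11} = -1.227, z_{0.73} = 0.6128.
σ = (2.485 − 0.5306)/(0.6128 − (-1.227)) = 1.062.
μ = 0.5306 − (-1.227)·1.062 = 1.834.

μ ≈ 1.834, σ ≈ 1.062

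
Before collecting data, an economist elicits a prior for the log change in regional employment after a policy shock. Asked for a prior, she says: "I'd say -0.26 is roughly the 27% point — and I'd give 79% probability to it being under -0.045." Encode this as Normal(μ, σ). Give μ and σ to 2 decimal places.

μ = -0.17, σ = 0.15

The p-quantile of Normal(μ,σ) is μ + z_p·σ, with z_{0.27} = -0.6128 and z_{0.79} = 0.8064.
Eliminate σ: μ = (z₂·x₁ − z₁·x₂)/(z₂ − z₁) = (0.8064·-0.26 − (-0.6128)·-0.045)/1.419 = -0.17.
Then σ = (x₂ − x₁)/(z₂ − z₁) = (-0.045 − -0.26)/1.419 = 0.15.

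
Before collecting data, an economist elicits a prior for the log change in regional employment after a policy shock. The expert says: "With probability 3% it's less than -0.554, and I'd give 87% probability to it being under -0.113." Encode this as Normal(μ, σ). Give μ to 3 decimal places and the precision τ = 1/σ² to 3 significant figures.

For Normal(μ,σ), the p-quantile is μ + z_p·σ. Here z_{0.03} = -1.881, z_{0.87} = 1.126.
So -0.554 = μ − 1.881σ and -0.113 = μ + 1.126σ.
Subtracting: σ = (-0.113 − -0.554)/(1.126 − (-1.881)) = 0.147.
Then μ = -0.554 − (-1.881)·0.147 = -0.278.
Precision τ = 1/σ² = 1/0.1466² = 46.5.

μ = -0.278, τ = 46.5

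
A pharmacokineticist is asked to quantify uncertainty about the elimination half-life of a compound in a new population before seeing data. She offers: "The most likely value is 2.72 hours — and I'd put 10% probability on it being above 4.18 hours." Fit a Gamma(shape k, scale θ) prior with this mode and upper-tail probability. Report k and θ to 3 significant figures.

k ≈ 11.1, θ ≈ 0.269

Gamma(k,θ) with k>1 has mode (k−1)θ, so θ = 2.72/(k−1).
Need P(X < 4.18) = 0.9 with θ tied to k this way. Start at k = 2, θ = 2.72: P(X<4.18) ≈ 0.454.
Too low — raise k to concentrate. Iterating converges to k ≈ 11.1.
Then θ = 2.72/(11.1−1) ≈ 0.269.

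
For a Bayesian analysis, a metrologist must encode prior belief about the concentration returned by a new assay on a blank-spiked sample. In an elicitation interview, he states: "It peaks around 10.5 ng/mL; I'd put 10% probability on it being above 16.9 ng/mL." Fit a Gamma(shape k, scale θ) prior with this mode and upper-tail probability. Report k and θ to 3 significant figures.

Gamma(k,θ) with k>1 has mode (k−1)θ, so θ = 10.5/(k−1).
Need P(X < 16.9) = 0.9 with θ tied to k this way. Start at k = 2, θ = 10.5: P(X<16.9) ≈ 0.478.
Too low — raise k to concentrate. Iterating converges to k ≈ 9.3.
Then θ = 10.5/(9.3−1) ≈ 1.26.

k ≈ 9.3, θ ≈ 1.26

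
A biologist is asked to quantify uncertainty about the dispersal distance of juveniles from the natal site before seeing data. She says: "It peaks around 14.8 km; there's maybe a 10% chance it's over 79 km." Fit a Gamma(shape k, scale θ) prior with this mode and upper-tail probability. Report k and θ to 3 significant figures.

Gamma(k,θ) with k>1 has mode (k−1)θ, so θ = 14.8/(k−1).
Need P(X < 79) = 0.9 with θ tied to k this way. Start at k = 2, θ = 14.8: P(X<79) ≈ 0.970.
Too high — lower k to spread out. Iterating converges to k ≈ 1.62.
Then θ = 14.8/(1.62−1) ≈ 23.8.

k ≈ 1.62, θ ≈ 23.8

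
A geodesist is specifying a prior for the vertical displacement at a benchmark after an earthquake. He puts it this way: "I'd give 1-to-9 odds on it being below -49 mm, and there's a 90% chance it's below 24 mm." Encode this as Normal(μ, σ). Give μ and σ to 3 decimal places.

The p-quantile of Normal(μ,σ) is μ + z_p·σ, with z_{0.1} = -1.282 and z_{0.9} = 1.282.
Eliminate σ: μ = (z₂·x₁ − z₁·x₂)/(z₂ − z₁) = (1.282·-49 − (-1.282)·24)/2.563 = -12.500.
Then σ = (x₂ − x₁)/(z₂ − z₁) = (24 − -49)/2.563 = 28.481.

μ = -12.500, σ = 28.481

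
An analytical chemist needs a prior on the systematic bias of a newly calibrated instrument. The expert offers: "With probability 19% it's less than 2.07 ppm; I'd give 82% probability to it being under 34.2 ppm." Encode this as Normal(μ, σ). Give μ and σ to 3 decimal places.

The p-quantile of Normal(μ,σ) is μ + z_p·σ, with z_{0.19} = -0.8779 and z_{0.82} = 0.9154.
Eliminate σ: μ = (z₂·x₁ − z₁·x₂)/(z₂ − z₁) = (0.9154·2.07 − (-0.8779)·34.2)/1.793 = 17.799.
Then σ = (x₂ − x₁)/(z₂ − z₁) = (34.2 − 2.07)/1.793 = 17.917.

μ = 17.799, σ = 17.917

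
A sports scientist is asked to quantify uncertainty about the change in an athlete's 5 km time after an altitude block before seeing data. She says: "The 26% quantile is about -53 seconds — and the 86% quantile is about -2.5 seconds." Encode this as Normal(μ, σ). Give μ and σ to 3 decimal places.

For Normal(μ,σ), the p-quantile is μ + z_p·σ. Here z_{0.26} = -0.6433, z_{0.86} = 1.08.
So -53 = μ − 0.6433σ and -2.5 = μ + 1.08σ.
Subtracting: σ = (-2.5 − -53)/(1.08 − (-0.6433)) = 29.298.
Then μ = -53 − (-0.6433)·29.298 = -34.151.

μ = -34.151, σ = 29.298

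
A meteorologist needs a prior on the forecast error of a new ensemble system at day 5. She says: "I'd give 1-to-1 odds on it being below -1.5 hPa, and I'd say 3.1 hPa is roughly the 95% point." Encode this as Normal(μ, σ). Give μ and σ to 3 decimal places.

For Normal(μ,σ), the p-quantile is μ + z_p·σ. Here z_{0.5} = 0, z_{0.95} = 1.645.
So -1.5 = μ + 0σ and 3.1 = μ + 1.645σ.
Subtracting: σ = (3.1 − -1.5)/(1.645 − (0)) = 2.797.
Then μ = -1.5 − (0)·2.797 = -1.500.

μ = -1.500, σ = 2.797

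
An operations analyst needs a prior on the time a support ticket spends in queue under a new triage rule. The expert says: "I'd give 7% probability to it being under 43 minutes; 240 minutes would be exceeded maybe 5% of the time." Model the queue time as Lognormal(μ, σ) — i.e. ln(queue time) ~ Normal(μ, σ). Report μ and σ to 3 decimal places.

If T ~ Lognormal(μ,σ) then ln T ~ Normal(μ,σ), so the p-quantile of ln T is μ + z_p·σ.
ln(43) = 3.761 and ln(240) = 5.481; z_{0.07} = -1.476, z_{0.95} = 1.645.
σ = (5.481 − 3.761)/(1.645 − (-1.476)) = 0.551.
μ = 3.761 − (-1.476)·0.551 = 4.574.

μ ≈ 4.574, σ ≈ 0.551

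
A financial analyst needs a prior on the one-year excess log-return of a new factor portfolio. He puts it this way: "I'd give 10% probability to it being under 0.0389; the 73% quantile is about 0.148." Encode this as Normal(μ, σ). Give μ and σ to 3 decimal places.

μ = 0.113, σ = 0.058

For Normal(μ,σ), the p-quantile is μ + z_p·σ. Here z_{0.1} = -1.282, z_{0.73} = 0.6128.
So 0.0389 = μ − 1.282σ and 0.148 = μ + 0.6128σ.
Subtracting: σ = (0.148 − 0.0389)/(0.6128 − (-1.282)) = 0.058.
Then μ = 0.0389 − (-1.282)·0.058 = 0.113.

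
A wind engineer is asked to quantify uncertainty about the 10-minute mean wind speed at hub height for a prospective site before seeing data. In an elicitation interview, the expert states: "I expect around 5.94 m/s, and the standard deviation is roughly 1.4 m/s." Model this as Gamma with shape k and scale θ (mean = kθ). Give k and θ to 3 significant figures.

For Gamma(k, scale θ): mean = kθ, variance = kθ², so CV = 1/√k.
CV = SD/mean = 1.4/5.94 = 0.2357, hence k = 1/CV² = 18.
Then θ = mean/k = 5.94/18 = 0.33.

k ≈ 18, θ ≈ 0.33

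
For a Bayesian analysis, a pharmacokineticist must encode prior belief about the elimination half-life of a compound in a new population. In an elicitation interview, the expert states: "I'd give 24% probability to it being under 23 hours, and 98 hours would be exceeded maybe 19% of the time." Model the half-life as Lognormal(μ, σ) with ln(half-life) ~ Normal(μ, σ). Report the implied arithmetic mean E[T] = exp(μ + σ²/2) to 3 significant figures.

E[T] ≈ 66.7 hours

If T ~ Lognormal(μ,σ) then ln T ~ Normal(μ,σ), so the p-quantile of ln T is μ + z_p·σ.
ln(23) = 3.135 and ln(98) = 4.585; z_{0.24} = -0.7063, z_{0.81} = 0.8779.
σ = (4.585 − 3.135)/(0.8779 − (-0.7063)) = 0.915.
μ = 3.135 − (-0.7063)·0.915 = 3.782.
E[T] = exp(μ + σ²/2) = exp(3.782 + 0.4186) = 66.7 hours.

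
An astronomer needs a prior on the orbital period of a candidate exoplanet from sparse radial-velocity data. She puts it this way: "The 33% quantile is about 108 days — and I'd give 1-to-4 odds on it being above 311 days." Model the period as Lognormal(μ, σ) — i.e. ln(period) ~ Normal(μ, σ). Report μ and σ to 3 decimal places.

μ ≈ 5.045, σ ≈ 0.825

If T ~ Lognormal(μ,σ) then ln T ~ Normal(μ,σ), so the p-quantile of ln T is μ + z_p·σ.
ln(108) = 4.682 and ln(311) = 5.74; z_{0.33} = -0.4399, z_{0.8} = 0.8416.
σ = (5.74 − 4.682)/(0.8416 − (-0.4399)) = 0.825.
μ = 4.682 − (-0.4399)·0.825 = 5.045.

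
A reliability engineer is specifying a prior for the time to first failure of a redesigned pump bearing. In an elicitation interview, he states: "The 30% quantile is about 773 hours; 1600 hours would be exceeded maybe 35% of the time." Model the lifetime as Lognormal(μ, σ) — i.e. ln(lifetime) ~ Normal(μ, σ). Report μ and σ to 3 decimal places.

If T ~ Lognormal(μ,σ) then ln T ~ Normal(μ,σ), so the p-quantile of ln T is μ + z_p·σ.
ln(773) = 6.65 and ln(1600) = 7.378; z_{0.3} = -0.5244, z_{0.65} = 0.3853.
σ = (7.378 − 6.65)/(0.3853 − (-0.5244)) = 0.800.
μ = 6.65 − (-0.5244)·0.800 = 7.070.

μ ≈ 7.070, σ ≈ 0.800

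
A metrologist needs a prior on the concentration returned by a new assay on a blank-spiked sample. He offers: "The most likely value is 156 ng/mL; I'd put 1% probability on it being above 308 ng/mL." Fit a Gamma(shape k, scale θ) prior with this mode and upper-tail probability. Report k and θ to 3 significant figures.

Gamma(k,θ) with k>1 has mode (k−1)θ, so θ = 156/(k−1).
Need P(X < 308) = 0.99 with θ tied to k this way. Start at k = 2, θ = 156: P(X<308) ≈ 0.587.
Too low — raise k to concentrate. Iterating converges to k ≈ 11.6.
Then θ = 156/(11.6−1) ≈ 14.7.

k ≈ 11.6, θ ≈ 14.7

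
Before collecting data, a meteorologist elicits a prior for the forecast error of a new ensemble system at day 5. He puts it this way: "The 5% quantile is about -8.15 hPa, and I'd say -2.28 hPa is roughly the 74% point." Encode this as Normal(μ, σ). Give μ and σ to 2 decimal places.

μ = -3.93, σ = 2.57

For Normal(μ,σ), the p-quantile is μ + z_p·σ. Here z_{0.05} = -1.645, z_{0.74} = 0.6433.
So -8.15 = μ − 1.645σ and -2.28 = μ + 0.6433σ.
Subtracting: σ = (-2.28 − -8.15)/(0.6433 − (-1.645)) = 2.57.
Then μ = -8.15 − (-1.645)·2.57 = -3.93.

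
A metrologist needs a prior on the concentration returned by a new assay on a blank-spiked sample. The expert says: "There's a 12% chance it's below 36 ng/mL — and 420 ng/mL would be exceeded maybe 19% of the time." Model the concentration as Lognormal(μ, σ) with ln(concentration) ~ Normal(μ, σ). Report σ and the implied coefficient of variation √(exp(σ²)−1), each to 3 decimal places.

If T ~ Lognormal(μ,σ) then ln T ~ Normal(μ,σ), so the p-quantile of ln T is μ + z_p·σ.
ln(36) = 3.584 and ln(420) = 6.04; z_{0.12} = -1.175, z_{0.81} = 0.8779.
σ = (6.04 − 3.584)/(0.8779 − (-1.175)) = 1.197.
μ = 3.584 − (-1.175)·1.197 = 4.990.
CV = √(exp(σ²)−1) = √(exp(1.4321)−1) = 1.785.

σ ≈ 1.197, CV ≈ 1.785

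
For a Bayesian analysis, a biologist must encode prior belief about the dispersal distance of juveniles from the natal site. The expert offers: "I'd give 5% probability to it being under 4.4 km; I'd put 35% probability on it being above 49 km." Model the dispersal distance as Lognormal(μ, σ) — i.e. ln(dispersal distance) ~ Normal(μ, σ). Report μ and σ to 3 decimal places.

μ ≈ 3.434, σ ≈ 1.187

If T ~ Lognormal(μ,σ) then ln T ~ Normal(μ,σ), so the p-quantile of ln T is μ + z_p·σ.
ln(4.4) = 1.482 and ln(49) = 3.892; z_{0.05} = -1.645, z_{0.65} = 0.3853.
σ = (3.892 − 1.482)/(0.3853 − (-1.645)) = 1.187.
μ = 1.482 − (-1.645)·1.187 = 3.434.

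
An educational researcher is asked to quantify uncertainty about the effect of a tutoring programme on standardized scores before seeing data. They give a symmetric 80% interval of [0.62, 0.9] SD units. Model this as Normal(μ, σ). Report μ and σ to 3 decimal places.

μ = 0.760, σ = 0.109

A symmetric 80% interval runs μ ± z·σ with z = 1.282.
Half-width = 0.14, so σ = 0.14/1.282 = 0.109.
μ is the interval midpoint, 0.760.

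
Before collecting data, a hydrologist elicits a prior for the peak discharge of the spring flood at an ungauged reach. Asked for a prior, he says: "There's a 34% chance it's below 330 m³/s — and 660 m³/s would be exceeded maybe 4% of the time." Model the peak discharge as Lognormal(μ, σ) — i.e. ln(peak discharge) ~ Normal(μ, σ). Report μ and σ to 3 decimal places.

μ ≈ 5.931, σ ≈ 0.320

If T ~ Lognormal(μ,σ) then ln T ~ Normal(μ,σ), so the p-quantile of ln T is μ + z_p·σ.
ln(330) = 5.799 and ln(660) = 6.492; z_{0.34} = -0.4125, z_{0.96} = 1.751.
σ = (6.492 − 5.799)/(1.751 − (-0.4125)) = 0.320.
μ = 5.799 − (-0.4125)·0.320 = 5.931.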